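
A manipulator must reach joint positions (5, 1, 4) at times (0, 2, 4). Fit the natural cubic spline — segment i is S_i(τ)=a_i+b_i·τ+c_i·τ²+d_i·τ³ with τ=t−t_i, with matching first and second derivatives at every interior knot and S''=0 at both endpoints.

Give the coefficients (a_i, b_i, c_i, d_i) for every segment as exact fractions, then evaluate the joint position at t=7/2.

Δ: Δ0=-2, Δ1=3/2
row 1: diag=8, rhs=21; c'=1/4, d'=21/8
back: M1=21/8
M: M0=0, M1=21/8, M2=0
seg 0: a=5, c=M0/2=0, d=(M1−M0)/(6·2)=7/32, b=Δ0−h0·(2M0+M1)/6=-23/8
seg 1: a=1, c=M1/2=21/16, d=(M2−M1)/(6·2)=-7/32, b=Δ1−h1·(2M1+M2)/6=-1/4
t_q=7/2 → seg 1, τ=3/2; S=1+-1/4·τ+21/16·τ²+-7/32·τ³=727/256

  seg 0: a=5 b=-23/8 c=0 d=7/32
  seg 1: a=1 b=-1/4 c=21/16 d=-7/32
S(7/2) = 727/256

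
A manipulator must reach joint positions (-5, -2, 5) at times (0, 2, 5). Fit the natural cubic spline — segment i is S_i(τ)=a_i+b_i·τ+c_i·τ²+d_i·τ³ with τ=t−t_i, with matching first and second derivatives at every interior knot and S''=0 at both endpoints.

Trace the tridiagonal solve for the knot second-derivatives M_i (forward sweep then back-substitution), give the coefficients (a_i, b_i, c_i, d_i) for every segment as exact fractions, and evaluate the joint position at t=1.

  seg 0: a=-5 b=4/3 c=0 d=1/24
  seg 1: a=-2 b=11/6 c=1/4 d=-1/36
S(1) = -29/8

Δ: Δ0=3/2, Δ1=7/3
row 1: diag=10, rhs=5; c'=3/10, d'=1/2
back: M1=1/2
M: M0=0, M1=1/2, M2=0
seg 0: a=-5, c=M0/2=0, d=(M1−M0)/(6·2)=1/24, b=Δ0−h0·(2M0+M1)/6=4/3
seg 1: a=-2, c=M1/2=1/4, d=(M2−M1)/(6·3)=-1/36, b=Δ1−h1·(2M1+M2)/6=11/6
t_q=1 → seg 0, τ=1; S=-5+4/3·τ+0·τ²+1/24·τ³=-29/8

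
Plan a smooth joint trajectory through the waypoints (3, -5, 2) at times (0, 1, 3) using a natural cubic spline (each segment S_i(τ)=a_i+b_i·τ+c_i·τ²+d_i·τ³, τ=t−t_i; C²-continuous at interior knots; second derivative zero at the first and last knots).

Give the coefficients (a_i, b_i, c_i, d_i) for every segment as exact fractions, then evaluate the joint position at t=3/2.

Δ: Δ0=-8, Δ1=7/2
row 1: diag=6, rhs=69; c'=1/3, d'=23/2
back: M1=23/2
M: M0=0, M1=23/2, M2=0
seg 0: a=3, c=M0/2=0, d=(M1−M0)/(6·1)=23/12, b=Δ0−h0·(2M0+M1)/6=-119/12
seg 1: a=-5, c=M1/2=23/4, d=(M2−M1)/(6·2)=-23/24, b=Δ1−h1·(2M1+M2)/6=-25/6
t_q=3/2 → seg 1, τ=1/2; S=-5+-25/6·τ+23/4·τ²+-23/24·τ³=-369/64

  seg 0: a=3 b=-119/12 c=0 d=23/12
  seg 1: a=-5 b=-25/6 c=23/4 d=-23/24
S(3/2) = -369/64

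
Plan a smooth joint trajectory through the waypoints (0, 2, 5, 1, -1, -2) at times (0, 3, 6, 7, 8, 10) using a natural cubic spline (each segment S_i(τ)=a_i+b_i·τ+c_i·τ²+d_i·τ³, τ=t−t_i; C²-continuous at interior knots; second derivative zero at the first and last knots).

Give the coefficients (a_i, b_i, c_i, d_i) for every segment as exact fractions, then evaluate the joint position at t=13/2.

Δ: Δ0=2/3, Δ1=1, Δ2=-4, Δ3=-2, Δ4=-1/2
row 1: diag=12, rhs=2; c'=1/4, d'=1/6
row 2: denom=8−3·1/4=29/4; d'=(-30−3·1/6)/(29/4)=-122/29
row 3: denom=4−1·4/29=112/29; d'=(12−1·-122/29)/(112/29)=235/56
row 4: denom=6−1·29/112=643/112; d'=(9−1·235/56)/(643/112)=538/643
back: M4=538/643
back: M3=235/56−29/112·538/643=2559/643
back: M2=-122/29−4/29·2559/643=-3058/643
back: M1=1/6−1/4·-3058/643=2615/1929
M: M0=0, M1=2615/1929, M2=-3058/643, M3=2559/643, M4=538/643, M5=0
seg 0: a=0, c=M0/2=0, d=(M1−M0)/(6·3)=2615/34722, b=Δ0−h0·(2M0+M1)/6=-43/3858
seg 1: a=2, c=M1/2=2615/3858, d=(M2−M1)/(6·3)=-11789/34722, b=Δ1−h1·(2M1+M2)/6=3901/1929
seg 2: a=5, c=M2/2=-1529/643, d=(M3−M2)/(6·1)=5617/3858, b=Δ2−h2·(2M2+M3)/6=-11875/3858
seg 3: a=1, c=M3/2=2559/1286, d=(M4−M3)/(6·1)=-2021/3858, b=Δ3−h3·(2M3+M4)/6=-6686/1929
seg 4: a=-1, c=M4/2=269/643, d=(M5−M4)/(6·2)=-269/3858, b=Δ4−h4·(2M4+M5)/6=-4081/3858
t_q=13/2 → seg 2, τ=1/2; S=5+-11875/3858·τ+-1529/643·τ²+5617/3858·τ³=31363/10288

  seg 0: a=0 b=-43/3858 c=0 d=2615/34722
  seg 1: a=2 b=3901/1929 c=2615/3858 d=-11789/34722
  seg 2: a=5 b=-11875/3858 c=-1529/643 d=5617/3858
  seg 3: a=1 b=-6686/1929 c=2559/1286 d=-2021/3858
  seg 4: a=-1 b=-4081/3858 c=269/643 d=-269/3858
S(13/2) = 31363/10288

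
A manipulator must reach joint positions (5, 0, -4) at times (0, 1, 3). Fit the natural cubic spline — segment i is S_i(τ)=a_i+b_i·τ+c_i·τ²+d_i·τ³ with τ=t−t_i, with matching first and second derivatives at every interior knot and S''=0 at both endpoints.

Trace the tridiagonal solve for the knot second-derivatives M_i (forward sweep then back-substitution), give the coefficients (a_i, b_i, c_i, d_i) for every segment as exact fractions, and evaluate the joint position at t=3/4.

Δ: Δ0=-5, Δ1=-2
row 1: diag=6, rhs=18; c'=1/3, d'=3
back: M1=3
M: M0=0, M1=3, M2=0
seg 0: a=5, c=M0/2=0, d=(M1−M0)/(6·1)=1/2, b=Δ0−h0·(2M0+M1)/6=-11/2
seg 1: a=0, c=M1/2=3/2, d=(M2−M1)/(6·2)=-1/4, b=Δ1−h1·(2M1+M2)/6=-4
t_q=3/4 → seg 0, τ=3/4; S=5+-11/2·τ+0·τ²+1/2·τ³=139/128

  seg 0: a=5 b=-11/2 c=0 d=1/2
  seg 1: a=0 b=-4 c=3/2 d=-1/4
S(3/4) = 139/128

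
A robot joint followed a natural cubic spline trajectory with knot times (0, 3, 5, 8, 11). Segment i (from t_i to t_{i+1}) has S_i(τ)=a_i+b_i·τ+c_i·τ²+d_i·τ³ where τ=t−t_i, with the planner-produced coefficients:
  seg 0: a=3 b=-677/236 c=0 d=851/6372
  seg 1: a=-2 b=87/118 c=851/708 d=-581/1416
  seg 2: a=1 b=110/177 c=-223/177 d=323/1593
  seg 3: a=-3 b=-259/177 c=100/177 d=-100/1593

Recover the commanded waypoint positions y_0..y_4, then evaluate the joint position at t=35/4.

y_0 = S_0(0) = a_0 = 3
y_1 = S_1(0) = a_1 = -2
y_2 = S_2(0) = a_2 = 1
y_3 = S_3(0) = a_3 = -3
y_4 = S_3(3) = -4
t_q=35/4 is in segment 3 (τ=3/4); S_3(τ)=-3593/944

y_0=3 y_1=-2 y_2=1 y_3=-3 y_4=-4
S(35/4) = -3593/944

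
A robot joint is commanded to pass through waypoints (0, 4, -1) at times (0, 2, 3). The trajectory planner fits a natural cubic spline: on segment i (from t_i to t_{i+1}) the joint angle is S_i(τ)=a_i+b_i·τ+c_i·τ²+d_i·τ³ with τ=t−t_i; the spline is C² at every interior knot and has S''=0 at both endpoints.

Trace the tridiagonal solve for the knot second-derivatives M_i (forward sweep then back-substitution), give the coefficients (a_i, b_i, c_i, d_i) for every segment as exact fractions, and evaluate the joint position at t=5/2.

Δ: Δ0=2, Δ1=-5
row 1: diag=6, rhs=-42; c'=1/6, d'=-7
back: M1=-7
M: M0=0, M1=-7, M2=0
seg 0: a=0, c=M0/2=0, d=(M1−M0)/(6·2)=-7/12, b=Δ0−h0·(2M0+M1)/6=13/3
seg 1: a=4, c=M1/2=-7/2, d=(M2−M1)/(6·1)=7/6, b=Δ1−h1·(2M1+M2)/6=-8/3
t_q=5/2 → seg 1, τ=1/2; S=4+-8/3·τ+-7/2·τ²+7/6·τ³=31/16

  seg 0: a=0 b=13/3 c=0 d=-7/12
  seg 1: a=4 b=-8/3 c=-7/2 d=7/6
S(5/2) = 31/16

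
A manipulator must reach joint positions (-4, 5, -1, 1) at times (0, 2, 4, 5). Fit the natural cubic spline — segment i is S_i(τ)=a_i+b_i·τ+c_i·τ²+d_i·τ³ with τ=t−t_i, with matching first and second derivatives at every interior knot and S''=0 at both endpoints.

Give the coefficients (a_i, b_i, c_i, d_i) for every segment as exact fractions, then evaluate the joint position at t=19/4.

  seg 0: a=-4 b=7 c=0 d=-5/8
  seg 1: a=5 b=-1/2 c=-15/4 d=5/4
  seg 2: a=-1 b=-1/2 c=15/4 d=-5/4
S(19/4) = 53/256

Δ: Δ0=9/2, Δ1=-3, Δ2=2
row 1: diag=8, rhs=-45; c'=1/4, d'=-45/8
row 2: denom=6−2·1/4=11/2; d'=(30−2·-45/8)/(11/2)=15/2
back: M2=15/2
back: M1=-45/8−1/4·15/2=-15/2
M: M0=0, M1=-15/2, M2=15/2, M3=0
seg 0: a=-4, c=M0/2=0, d=(M1−M0)/(6·2)=-5/8, b=Δ0−h0·(2M0+M1)/6=7
seg 1: a=5, c=M1/2=-15/4, d=(M2−M1)/(6·2)=5/4, b=Δ1−h1·(2M1+M2)/6=-1/2
seg 2: a=-1, c=M2/2=15/4, d=(M3−M2)/(6·1)=-5/4, b=Δ2−h2·(2M2+M3)/6=-1/2
t_q=19/4 → seg 2, τ=3/4; S=-1+-1/2·τ+15/4·τ²+-5/4·τ³=53/256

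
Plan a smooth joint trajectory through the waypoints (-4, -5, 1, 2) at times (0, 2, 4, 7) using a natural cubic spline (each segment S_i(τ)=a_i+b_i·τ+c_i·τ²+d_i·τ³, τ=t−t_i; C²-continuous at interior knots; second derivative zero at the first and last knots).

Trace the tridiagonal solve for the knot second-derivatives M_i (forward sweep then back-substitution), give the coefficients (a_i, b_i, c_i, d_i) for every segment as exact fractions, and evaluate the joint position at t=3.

  seg 0: a=-4 b=-89/57 c=0 d=121/456
  seg 1: a=-5 b=185/114 c=121/76 d=-103/228
  seg 2: a=1 b=293/114 c=-85/76 d=85/684
S(3) = -85/38

Δ: Δ0=-1/2, Δ1=3, Δ2=1/3
row 1: diag=8, rhs=21; c'=1/4, d'=21/8
row 2: denom=10−2·1/4=19/2; d'=(-16−2·21/8)/(19/2)=-85/38
back: M2=-85/38
back: M1=21/8−1/4·-85/38=121/38
M: M0=0, M1=121/38, M2=-85/38, M3=0
seg 0: a=-4, c=M0/2=0, d=(M1−M0)/(6·2)=121/456, b=Δ0−h0·(2M0+M1)/6=-89/57
seg 1: a=-5, c=M1/2=121/76, d=(M2−M1)/(6·2)=-103/228, b=Δ1−h1·(2M1+M2)/6=185/114
seg 2: a=1, c=M2/2=-85/76, d=(M3−M2)/(6·3)=85/684, b=Δ2−h2·(2M2+M3)/6=293/114
t_q=3 → seg 1, τ=1; S=-5+185/114·τ+121/76·τ²+-103/228·τ³=-85/38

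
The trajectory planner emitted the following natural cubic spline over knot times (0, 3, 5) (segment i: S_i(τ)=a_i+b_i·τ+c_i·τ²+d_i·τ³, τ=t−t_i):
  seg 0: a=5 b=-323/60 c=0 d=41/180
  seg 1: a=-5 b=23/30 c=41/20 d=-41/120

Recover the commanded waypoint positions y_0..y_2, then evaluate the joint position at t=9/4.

y_0 = S_0(0) = a_0 = 5
y_1 = S_1(0) = a_1 = -5
y_2 = S_1(2) = 2
t_q=9/4 is in segment 0 (τ=9/4); S_0(τ)=-5783/1280

y_0=5 y_1=-5 y_2=2
S(9/4) = -5783/1280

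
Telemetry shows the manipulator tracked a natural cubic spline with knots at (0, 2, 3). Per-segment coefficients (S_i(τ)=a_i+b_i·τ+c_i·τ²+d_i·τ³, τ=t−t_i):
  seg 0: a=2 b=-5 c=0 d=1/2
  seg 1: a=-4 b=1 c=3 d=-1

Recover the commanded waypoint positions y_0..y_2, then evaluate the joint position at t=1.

y_0=2 y_1=-4 y_2=-1
S(1) = -5/2

y_0 = S_0(0) = a_0 = 2
y_1 = S_1(0) = a_1 = -4
y_2 = S_1(1) = -1
t_q=1 is in segment 0 (τ=1); S_0(τ)=-5/2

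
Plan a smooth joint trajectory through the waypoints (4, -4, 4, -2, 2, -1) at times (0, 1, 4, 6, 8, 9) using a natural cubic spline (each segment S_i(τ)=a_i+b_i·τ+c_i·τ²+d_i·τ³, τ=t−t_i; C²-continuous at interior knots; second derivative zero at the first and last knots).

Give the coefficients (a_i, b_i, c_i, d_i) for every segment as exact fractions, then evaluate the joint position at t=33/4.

  seg 0: a=4 b=-21661/2199 c=0 d=4069/2199
  seg 1: a=-4 b=-9454/2199 c=4069/733 d=-789/733
  seg 2: a=4 b=-121/2199 c=-3032/733 d=2929/2199
  seg 3: a=-2 b=-1357/2199 c=2826/733 d=-11201/8796
  seg 4: a=2 b=-1048/2199 c=-5549/1466 d=5549/4398
S(33/4) = 156123/93824

Δ: Δ0=-8, Δ1=8/3, Δ2=-3, Δ3=2, Δ4=-3
row 1: diag=8, rhs=64; c'=3/8, d'=8
row 2: denom=10−3·3/8=71/8; d'=(-34−3·8)/(71/8)=-464/71
row 3: denom=8−2·16/71=536/71; d'=(30−2·-464/71)/(536/71)=1529/268
row 4: denom=6−2·71/268=733/134; d'=(-30−2·1529/268)/(733/134)=-5549/733
back: M4=-5549/733
back: M3=1529/268−71/268·-5549/733=5652/733
back: M2=-464/71−16/71·5652/733=-6064/733
back: M1=8−3/8·-6064/733=8138/733
M: M0=0, M1=8138/733, M2=-6064/733, M3=5652/733, M4=-5549/733, M5=0
seg 0: a=4, c=M0/2=0, d=(M1−M0)/(6·1)=4069/2199, b=Δ0−h0·(2M0+M1)/6=-21661/2199
seg 1: a=-4, c=M1/2=4069/733, d=(M2−M1)/(6·3)=-789/733, b=Δ1−h1·(2M1+M2)/6=-9454/2199
seg 2: a=4, c=M2/2=-3032/733, d=(M3−M2)/(6·2)=2929/2199, b=Δ2−h2·(2M2+M3)/6=-121/2199
seg 3: a=-2, c=M3/2=2826/733, d=(M4−M3)/(6·2)=-11201/8796, b=Δ3−h3·(2M3+M4)/6=-1357/2199
seg 4: a=2, c=M4/2=-5549/1466, d=(M5−M4)/(6·1)=5549/4398, b=Δ4−h4·(2M4+M5)/6=-1048/2199
t_q=33/4 → seg 4, τ=1/4; S=2+-1048/2199·τ+-5549/1466·τ²+5549/4398·τ³=156123/93824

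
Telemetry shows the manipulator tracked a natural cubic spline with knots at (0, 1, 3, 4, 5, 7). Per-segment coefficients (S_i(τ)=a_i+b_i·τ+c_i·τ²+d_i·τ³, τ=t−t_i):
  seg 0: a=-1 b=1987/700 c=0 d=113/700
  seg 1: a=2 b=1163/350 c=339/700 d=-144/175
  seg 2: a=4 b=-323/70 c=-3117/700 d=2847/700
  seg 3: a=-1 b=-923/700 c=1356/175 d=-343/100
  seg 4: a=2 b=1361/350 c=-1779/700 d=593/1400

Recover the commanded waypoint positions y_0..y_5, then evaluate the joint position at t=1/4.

y_0 = S_0(0) = a_0 = -1
y_1 = S_1(0) = a_1 = 2
y_2 = S_2(0) = a_2 = 4
y_3 = S_3(0) = a_3 = -1
y_4 = S_4(0) = a_4 = 2
y_5 = S_4(2) = 3
t_q=1/4 is in segment 0 (τ=1/4); S_0(τ)=-2579/8960

y_0=-1 y_1=2 y_2=4 y_3=-1 y_4=2 y_5=3
S(1/4) = -2579/8960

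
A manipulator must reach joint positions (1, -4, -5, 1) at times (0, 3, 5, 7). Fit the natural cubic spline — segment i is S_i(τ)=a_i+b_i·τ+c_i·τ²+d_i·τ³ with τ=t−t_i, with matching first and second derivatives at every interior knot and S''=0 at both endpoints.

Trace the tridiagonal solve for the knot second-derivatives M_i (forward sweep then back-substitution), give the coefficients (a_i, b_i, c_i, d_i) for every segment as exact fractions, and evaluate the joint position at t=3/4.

Δ: Δ0=-5/3, Δ1=-1/2, Δ2=3
row 1: diag=10, rhs=7; c'=1/5, d'=7/10
row 2: denom=8−2·1/5=38/5; d'=(21−2·7/10)/(38/5)=49/19
back: M2=49/19
back: M1=7/10−1/5·49/19=7/38
M: M0=0, M1=7/38, M2=49/19, M3=0
seg 0: a=1, c=M0/2=0, d=(M1−M0)/(6·3)=7/684, b=Δ0−h0·(2M0+M1)/6=-401/228
seg 1: a=-4, c=M1/2=7/76, d=(M2−M1)/(6·2)=91/456, b=Δ1−h1·(2M1+M2)/6=-169/114
seg 2: a=-5, c=M2/2=49/38, d=(M3−M2)/(6·2)=-49/228, b=Δ2−h2·(2M2+M3)/6=73/57
t_q=3/4 → seg 0, τ=3/4; S=1+-401/228·τ+0·τ²+7/684·τ³=-1531/4864

  seg 0: a=1 b=-401/228 c=0 d=7/684
  seg 1: a=-4 b=-169/114 c=7/76 d=91/456
  seg 2: a=-5 b=73/57 c=49/38 d=-49/228
S(3/4) = -1531/4864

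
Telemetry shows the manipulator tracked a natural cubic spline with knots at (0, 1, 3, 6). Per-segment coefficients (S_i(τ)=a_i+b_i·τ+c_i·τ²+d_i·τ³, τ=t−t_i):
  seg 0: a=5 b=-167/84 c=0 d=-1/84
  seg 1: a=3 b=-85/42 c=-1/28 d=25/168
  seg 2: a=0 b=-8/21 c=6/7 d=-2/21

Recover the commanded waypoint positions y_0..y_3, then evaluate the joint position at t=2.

y_0=5 y_1=3 y_2=0 y_3=4
S(2) = 61/56

y_0 = S_0(0) = a_0 = 5
y_1 = S_1(0) = a_1 = 3
y_2 = S_2(0) = a_2 = 0
y_3 = S_2(3) = 4
t_q=2 is in segment 1 (τ=1); S_1(τ)=61/56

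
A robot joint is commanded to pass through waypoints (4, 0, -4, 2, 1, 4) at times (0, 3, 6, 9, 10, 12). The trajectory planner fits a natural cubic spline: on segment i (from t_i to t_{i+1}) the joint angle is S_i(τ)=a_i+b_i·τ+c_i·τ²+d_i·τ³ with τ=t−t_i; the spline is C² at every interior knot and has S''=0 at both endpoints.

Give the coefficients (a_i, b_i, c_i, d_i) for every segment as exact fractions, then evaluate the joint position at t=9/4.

Δ: Δ0=-4/3, Δ1=-4/3, Δ2=2, Δ3=-1, Δ4=3/2
row 1: diag=12, rhs=0; c'=1/4, d'=0
row 2: denom=12−3·1/4=45/4; d'=(20−3·0)/(45/4)=16/9
row 3: denom=8−3·4/15=36/5; d'=(-18−3·16/9)/(36/5)=-175/54
row 4: denom=6−1·5/36=211/36; d'=(15−1·-175/54)/(211/36)=1970/633
back: M4=1970/633
back: M3=-175/54−5/36·1970/633=-775/211
back: M2=16/9−4/15·-775/211=5236/1899
back: M1=0−1/4·5236/1899=-1309/1899
M: M0=0, M1=-1309/1899, M2=5236/1899, M3=-775/211, M4=1970/633, M5=0
seg 0: a=4, c=M0/2=0, d=(M1−M0)/(6·3)=-1309/34182, b=Δ0−h0·(2M0+M1)/6=-3755/3798
seg 1: a=0, c=M1/2=-1309/3798, d=(M2−M1)/(6·3)=6545/34182, b=Δ1−h1·(2M1+M2)/6=-3841/1899
seg 2: a=-4, c=M2/2=2618/1899, d=(M3−M2)/(6·3)=-12211/34182, b=Δ2−h2·(2M2+M3)/6=4099/3798
seg 3: a=2, c=M3/2=-775/422, d=(M4−M3)/(6·1)=4295/3798, b=Δ3−h3·(2M3+M4)/6=-559/1899
seg 4: a=1, c=M4/2=985/633, d=(M5−M4)/(6·2)=-985/3798, b=Δ4−h4·(2M4+M5)/6=-2183/3798
t_q=9/4 → seg 0, τ=9/4; S=4+-3755/3798·τ+0·τ²+-1309/34182·τ³=36171/27008

  seg 0: a=4 b=-3755/3798 c=0 d=-1309/34182
  seg 1: a=0 b=-3841/1899 c=-1309/3798 d=6545/34182
  seg 2: a=-4 b=4099/3798 c=2618/1899 d=-12211/34182
  seg 3: a=2 b=-559/1899 c=-775/422 d=4295/3798
  seg 4: a=1 b=-2183/3798 c=985/633 d=-985/3798
S(9/4) = 36171/27008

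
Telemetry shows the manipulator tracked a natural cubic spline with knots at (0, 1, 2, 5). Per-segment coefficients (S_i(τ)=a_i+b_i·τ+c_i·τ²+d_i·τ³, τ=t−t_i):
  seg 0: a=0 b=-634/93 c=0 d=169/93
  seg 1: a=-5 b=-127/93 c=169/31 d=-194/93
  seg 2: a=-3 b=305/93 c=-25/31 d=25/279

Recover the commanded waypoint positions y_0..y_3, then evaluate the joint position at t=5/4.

y_0=0 y_1=-5 y_2=-3 y_3=2
S(5/4) = -4993/992

y_0 = S_0(0) = a_0 = 0
y_1 = S_1(0) = a_1 = -5
y_2 = S_2(0) = a_2 = -3
y_3 = S_2(3) = 2
t_q=5/4 is in segment 1 (τ=1/4); S_1(τ)=-4993/992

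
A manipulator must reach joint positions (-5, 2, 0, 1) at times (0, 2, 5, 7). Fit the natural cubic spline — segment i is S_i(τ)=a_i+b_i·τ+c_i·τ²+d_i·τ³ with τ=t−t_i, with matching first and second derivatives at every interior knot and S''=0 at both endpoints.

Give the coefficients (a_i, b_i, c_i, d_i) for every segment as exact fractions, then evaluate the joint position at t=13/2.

  seg 0: a=-5 b=2453/546 c=0 d=-271/1092
  seg 1: a=2 b=827/546 c=-271/182 d=16/63
  seg 2: a=0 b=-307/546 c=145/182 d=-145/1092
S(13/2) = 1459/2912

Δ: Δ0=7/2, Δ1=-2/3, Δ2=1/2
row 1: diag=10, rhs=-25; c'=3/10, d'=-5/2
row 2: denom=10−3·3/10=91/10; d'=(7−3·-5/2)/(91/10)=145/91
back: M2=145/91
back: M1=-5/2−3/10·145/91=-271/91
M: M0=0, M1=-271/91, M2=145/91, M3=0
seg 0: a=-5, c=M0/2=0, d=(M1−M0)/(6·2)=-271/1092, b=Δ0−h0·(2M0+M1)/6=2453/546
seg 1: a=2, c=M1/2=-271/182, d=(M2−M1)/(6·3)=16/63, b=Δ1−h1·(2M1+M2)/6=827/546
seg 2: a=0, c=M2/2=145/182, d=(M3−M2)/(6·2)=-145/1092, b=Δ2−h2·(2M2+M3)/6=-307/546
t_q=13/2 → seg 2, τ=3/2; S=0+-307/546·τ+145/182·τ²+-145/1092·τ³=1459/2912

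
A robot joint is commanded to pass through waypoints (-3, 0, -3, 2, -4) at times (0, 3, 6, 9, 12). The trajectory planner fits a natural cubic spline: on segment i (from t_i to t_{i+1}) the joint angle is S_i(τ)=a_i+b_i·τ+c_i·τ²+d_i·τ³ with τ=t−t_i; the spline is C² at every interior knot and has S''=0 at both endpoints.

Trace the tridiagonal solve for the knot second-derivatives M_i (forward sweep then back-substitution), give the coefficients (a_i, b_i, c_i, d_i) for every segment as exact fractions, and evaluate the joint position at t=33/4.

Δ: Δ0=1, Δ1=-1, Δ2=5/3, Δ3=-2
row 1: diag=12, rhs=-12; c'=1/4, d'=-1
row 2: denom=12−3·1/4=45/4; d'=(16−3·-1)/(45/4)=76/45
row 3: denom=12−3·4/15=56/5; d'=(-22−3·76/45)/(56/5)=-29/12
back: M3=-29/12
back: M2=76/45−4/15·-29/12=7/3
back: M1=-1−1/4·7/3=-19/12
M: M0=0, M1=-19/12, M2=7/3, M3=-29/12, M4=0
seg 0: a=-3, c=M0/2=0, d=(M1−M0)/(6·3)=-19/216, b=Δ0−h0·(2M0+M1)/6=43/24
seg 1: a=0, c=M1/2=-19/24, d=(M2−M1)/(6·3)=47/216, b=Δ1−h1·(2M1+M2)/6=-7/12
seg 2: a=-3, c=M2/2=7/6, d=(M3−M2)/(6·3)=-19/72, b=Δ2−h2·(2M2+M3)/6=13/24
seg 3: a=2, c=M3/2=-29/24, d=(M4−M3)/(6·3)=29/216, b=Δ3−h3·(2M3+M4)/6=5/12
t_q=33/4 → seg 2, τ=9/4; S=-3+13/24·τ+7/6·τ²+-19/72·τ³=573/512

  seg 0: a=-3 b=43/24 c=0 d=-19/216
  seg 1: a=0 b=-7/12 c=-19/24 d=47/216
  seg 2: a=-3 b=13/24 c=7/6 d=-19/72
  seg 3: a=2 b=5/12 c=-29/24 d=29/216
S(33/4) = 573/512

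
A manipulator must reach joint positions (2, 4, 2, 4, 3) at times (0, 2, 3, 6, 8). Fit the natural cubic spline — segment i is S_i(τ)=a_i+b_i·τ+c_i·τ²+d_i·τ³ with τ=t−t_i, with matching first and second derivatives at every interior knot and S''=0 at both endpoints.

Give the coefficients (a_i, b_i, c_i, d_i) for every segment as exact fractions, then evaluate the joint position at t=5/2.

  seg 0: a=2 b=2707/1248 c=0 d=-1459/4992
  seg 1: a=4 b=-835/624 c=-1459/832 d=2725/2496
  seg 2: a=2 b=-3919/2496 c=633/416 d=-149/576
  seg 3: a=4 b=359/624 c=-671/832 d=671/4992
S(5/2) = 20161/6656

Δ: Δ0=1, Δ1=-2, Δ2=2/3, Δ3=-1/2
row 1: diag=6, rhs=-18; c'=1/6, d'=-3
row 2: denom=8−1·1/6=47/6; d'=(16−1·-3)/(47/6)=114/47
row 3: denom=10−3·18/47=416/47; d'=(-7−3·114/47)/(416/47)=-671/416
back: M3=-671/416
back: M2=114/47−18/47·-671/416=633/208
back: M1=-3−1/6·633/208=-1459/416
M: M0=0, M1=-1459/416, M2=633/208, M3=-671/416, M4=0
seg 0: a=2, c=M0/2=0, d=(M1−M0)/(6·2)=-1459/4992, b=Δ0−h0·(2M0+M1)/6=2707/1248
seg 1: a=4, c=M1/2=-1459/832, d=(M2−M1)/(6·1)=2725/2496, b=Δ1−h1·(2M1+M2)/6=-835/624
seg 2: a=2, c=M2/2=633/416, d=(M3−M2)/(6·3)=-149/576, b=Δ2−h2·(2M2+M3)/6=-3919/2496
seg 3: a=4, c=M3/2=-671/832, d=(M4−M3)/(6·2)=671/4992, b=Δ3−h3·(2M3+M4)/6=359/624
t_q=5/2 → seg 1, τ=1/2; S=4+-835/624·τ+-1459/832·τ²+2725/2496·τ³=20161/6656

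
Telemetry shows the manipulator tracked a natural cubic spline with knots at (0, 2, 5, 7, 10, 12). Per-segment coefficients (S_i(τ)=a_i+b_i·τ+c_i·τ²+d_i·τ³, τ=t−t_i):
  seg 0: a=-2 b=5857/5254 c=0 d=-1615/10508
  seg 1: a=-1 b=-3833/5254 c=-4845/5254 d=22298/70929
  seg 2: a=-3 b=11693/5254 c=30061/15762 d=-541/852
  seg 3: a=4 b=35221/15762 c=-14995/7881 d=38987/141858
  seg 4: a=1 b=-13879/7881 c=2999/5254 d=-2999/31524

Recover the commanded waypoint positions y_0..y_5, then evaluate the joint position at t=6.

y_0=-2 y_1=-1 y_2=-3 y_3=4 y_4=1 y_5=-1
S(6) = 221/444

y_0 = S_0(0) = a_0 = -2
y_1 = S_1(0) = a_1 = -1
y_2 = S_2(0) = a_2 = -3
y_3 = S_3(0) = a_3 = 4
y_4 = S_4(0) = a_4 = 1
y_5 = S_4(2) = -1
t_q=6 is in segment 2 (τ=1); S_2(τ)=221/444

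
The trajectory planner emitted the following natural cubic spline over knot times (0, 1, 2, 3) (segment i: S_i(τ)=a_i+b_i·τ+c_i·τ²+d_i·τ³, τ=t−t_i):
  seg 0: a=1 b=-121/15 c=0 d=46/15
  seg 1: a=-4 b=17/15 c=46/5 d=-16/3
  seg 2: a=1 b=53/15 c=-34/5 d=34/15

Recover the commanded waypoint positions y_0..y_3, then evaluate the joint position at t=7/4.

y_0 = S_0(0) = a_0 = 1
y_1 = S_1(0) = a_1 = -4
y_2 = S_2(0) = a_2 = 1
y_3 = S_2(1) = 0
t_q=7/4 is in segment 1 (τ=3/4); S_1(τ)=-9/40

y_0=1 y_1=-4 y_2=1 y_3=0
S(7/4) = -9/40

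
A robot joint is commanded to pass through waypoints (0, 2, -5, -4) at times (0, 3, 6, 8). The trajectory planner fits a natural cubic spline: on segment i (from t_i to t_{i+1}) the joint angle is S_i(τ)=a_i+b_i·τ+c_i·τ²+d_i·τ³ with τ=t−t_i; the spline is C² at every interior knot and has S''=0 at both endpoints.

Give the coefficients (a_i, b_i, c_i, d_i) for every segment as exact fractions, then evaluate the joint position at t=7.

Δ: Δ0=2/3, Δ1=-7/3, Δ2=1/2
row 1: diag=12, rhs=-18; c'=1/4, d'=-3/2
row 2: denom=10−3·1/4=37/4; d'=(17−3·-3/2)/(37/4)=86/37
back: M2=86/37
back: M1=-3/2−1/4·86/37=-77/37
M: M0=0, M1=-77/37, M2=86/37, M3=0
seg 0: a=0, c=M0/2=0, d=(M1−M0)/(6·3)=-77/666, b=Δ0−h0·(2M0+M1)/6=379/222
seg 1: a=2, c=M1/2=-77/74, d=(M2−M1)/(6·3)=163/666, b=Δ1−h1·(2M1+M2)/6=-157/111
seg 2: a=-5, c=M2/2=43/37, d=(M3−M2)/(6·2)=-43/222, b=Δ2−h2·(2M2+M3)/6=-233/222
t_q=7 → seg 2, τ=1; S=-5+-233/222·τ+43/37·τ²+-43/222·τ³=-188/37

  seg 0: a=0 b=379/222 c=0 d=-77/666
  seg 1: a=2 b=-157/111 c=-77/74 d=163/666
  seg 2: a=-5 b=-233/222 c=43/37 d=-43/222
S(7) = -188/37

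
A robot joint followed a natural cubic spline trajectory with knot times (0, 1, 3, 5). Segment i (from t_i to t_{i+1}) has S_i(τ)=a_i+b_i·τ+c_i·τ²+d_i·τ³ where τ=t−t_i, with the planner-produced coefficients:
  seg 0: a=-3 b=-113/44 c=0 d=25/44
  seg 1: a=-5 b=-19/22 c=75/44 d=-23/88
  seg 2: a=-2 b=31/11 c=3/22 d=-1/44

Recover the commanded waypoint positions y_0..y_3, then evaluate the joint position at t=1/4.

y_0=-3 y_1=-5 y_2=-2 y_3=4
S(1/4) = -10231/2816

y_0 = S_0(0) = a_0 = -3
y_1 = S_1(0) = a_1 = -5
y_2 = S_2(0) = a_2 = -2
y_3 = S_2(2) = 4
t_q=1/4 is in segment 0 (τ=1/4); S_0(τ)=-10231/2816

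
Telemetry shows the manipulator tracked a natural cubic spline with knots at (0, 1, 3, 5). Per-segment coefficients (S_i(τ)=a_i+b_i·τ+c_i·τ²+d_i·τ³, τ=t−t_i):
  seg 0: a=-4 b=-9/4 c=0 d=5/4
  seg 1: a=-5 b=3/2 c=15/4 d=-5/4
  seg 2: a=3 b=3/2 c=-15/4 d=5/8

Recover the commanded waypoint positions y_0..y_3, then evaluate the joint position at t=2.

y_0=-4 y_1=-5 y_2=3 y_3=-4
S(2) = -1

y_0 = S_0(0) = a_0 = -4
y_1 = S_1(0) = a_1 = -5
y_2 = S_2(0) = a_2 = 3
y_3 = S_2(2) = -4
t_q=2 is in segment 1 (τ=1); S_1(τ)=-1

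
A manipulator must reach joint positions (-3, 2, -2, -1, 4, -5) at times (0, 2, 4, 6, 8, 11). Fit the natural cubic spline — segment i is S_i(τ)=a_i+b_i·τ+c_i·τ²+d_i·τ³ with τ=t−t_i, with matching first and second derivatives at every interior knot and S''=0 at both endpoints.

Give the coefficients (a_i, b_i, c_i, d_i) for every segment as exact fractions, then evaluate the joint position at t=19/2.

  seg 0: a=-3 b=1014/265 c=0 d=-703/2120
  seg 1: a=2 b=-81/530 c=-2109/1060 d=113/212
  seg 2: a=-2 b=-909/530 c=1281/1060 d=-107/2120
  seg 3: a=-1 b=666/265 c=48/53 d=-967/2120
  seg 4: a=4 b=351/530 c=-1941/1060 d=647/3180
S(19/2) = 13229/8480

Δ: Δ0=5/2, Δ1=-2, Δ2=1/2, Δ3=5/2, Δ4=-3
row 1: diag=8, rhs=-27; c'=1/4, d'=-27/8
row 2: denom=8−2·1/4=15/2; d'=(15−2·-27/8)/(15/2)=29/10
row 3: denom=8−2·4/15=112/15; d'=(12−2·29/10)/(112/15)=93/112
row 4: denom=10−2·15/56=265/28; d'=(-33−2·93/112)/(265/28)=-1941/530
back: M4=-1941/530
back: M3=93/112−15/56·-1941/530=96/53
back: M2=29/10−4/15·96/53=1281/530
back: M1=-27/8−1/4·1281/530=-2109/530
M: M0=0, M1=-2109/530, M2=1281/530, M3=96/53, M4=-1941/530, M5=0
seg 0: a=-3, c=M0/2=0, d=(M1−M0)/(6·2)=-703/2120, b=Δ0−h0·(2M0+M1)/6=1014/265
seg 1: a=2, c=M1/2=-2109/1060, d=(M2−M1)/(6·2)=113/212, b=Δ1−h1·(2M1+M2)/6=-81/530
seg 2: a=-2, c=M2/2=1281/1060, d=(M3−M2)/(6·2)=-107/2120, b=Δ2−h2·(2M2+M3)/6=-909/530
seg 3: a=-1, c=M3/2=48/53, d=(M4−M3)/(6·2)=-967/2120, b=Δ3−h3·(2M3+M4)/6=666/265
seg 4: a=4, c=M4/2=-1941/1060, d=(M5−M4)/(6·3)=647/3180, b=Δ4−h4·(2M4+M5)/6=351/530
t_q=19/2 → seg 4, τ=3/2; S=4+351/530·τ+-1941/1060·τ²+647/3180·τ³=13229/8480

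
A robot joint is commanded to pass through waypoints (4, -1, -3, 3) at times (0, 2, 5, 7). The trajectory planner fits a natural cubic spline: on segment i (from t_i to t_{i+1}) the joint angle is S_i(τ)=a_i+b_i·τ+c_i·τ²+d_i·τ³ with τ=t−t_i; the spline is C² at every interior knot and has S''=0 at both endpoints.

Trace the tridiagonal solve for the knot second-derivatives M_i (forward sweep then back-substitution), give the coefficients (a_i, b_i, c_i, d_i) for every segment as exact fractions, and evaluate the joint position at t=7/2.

Δ: Δ0=-5/2, Δ1=-2/3, Δ2=3
row 1: diag=10, rhs=11; c'=3/10, d'=11/10
row 2: denom=10−3·3/10=91/10; d'=(22−3·11/10)/(91/10)=187/91
back: M2=187/91
back: M1=11/10−3/10·187/91=44/91
M: M0=0, M1=44/91, M2=187/91, M3=0
seg 0: a=4, c=M0/2=0, d=(M1−M0)/(6·2)=11/273, b=Δ0−h0·(2M0+M1)/6=-1453/546
seg 1: a=-1, c=M1/2=22/91, d=(M2−M1)/(6·3)=11/126, b=Δ1−h1·(2M1+M2)/6=-1189/546
seg 2: a=-3, c=M2/2=187/182, d=(M3−M2)/(6·2)=-187/1092, b=Δ2−h2·(2M2+M3)/6=445/273
t_q=7/2 → seg 1, τ=3/2; S=-1+-1189/546·τ+22/91·τ²+11/126·τ³=-713/208

  seg 0: a=4 b=-1453/546 c=0 d=11/273
  seg 1: a=-1 b=-1189/546 c=22/91 d=11/126
  seg 2: a=-3 b=445/273 c=187/182 d=-187/1092
S(7/2) = -713/208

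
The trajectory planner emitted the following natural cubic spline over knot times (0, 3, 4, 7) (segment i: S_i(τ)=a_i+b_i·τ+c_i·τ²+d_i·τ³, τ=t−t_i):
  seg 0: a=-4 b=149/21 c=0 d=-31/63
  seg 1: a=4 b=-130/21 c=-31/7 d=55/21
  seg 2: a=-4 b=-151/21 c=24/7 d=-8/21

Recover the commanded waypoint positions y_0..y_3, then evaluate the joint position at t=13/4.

y_0 = S_0(0) = a_0 = -4
y_1 = S_1(0) = a_1 = 4
y_2 = S_2(0) = a_2 = -4
y_3 = S_2(3) = -5
t_q=13/4 is in segment 1 (τ=1/4); S_1(τ)=993/448

y_0=-4 y_1=4 y_2=-4 y_3=-5
S(13/4) = 993/448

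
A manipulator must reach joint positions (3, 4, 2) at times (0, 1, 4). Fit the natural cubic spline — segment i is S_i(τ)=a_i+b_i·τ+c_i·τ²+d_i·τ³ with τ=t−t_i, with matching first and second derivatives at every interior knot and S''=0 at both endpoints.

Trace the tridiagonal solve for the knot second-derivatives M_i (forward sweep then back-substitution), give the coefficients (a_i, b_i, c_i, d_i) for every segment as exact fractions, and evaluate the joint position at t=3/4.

Δ: Δ0=1, Δ1=-2/3
row 1: diag=8, rhs=-10; c'=3/8, d'=-5/4
back: M1=-5/4
M: M0=0, M1=-5/4, M2=0
seg 0: a=3, c=M0/2=0, d=(M1−M0)/(6·1)=-5/24, b=Δ0−h0·(2M0+M1)/6=29/24
seg 1: a=4, c=M1/2=-5/8, d=(M2−M1)/(6·3)=5/72, b=Δ1−h1·(2M1+M2)/6=7/12
t_q=3/4 → seg 0, τ=3/4; S=3+29/24·τ+0·τ²+-5/24·τ³=1955/512

  seg 0: a=3 b=29/24 c=0 d=-5/24
  seg 1: a=4 b=7/12 c=-5/8 d=5/72
S(3/4) = 1955/512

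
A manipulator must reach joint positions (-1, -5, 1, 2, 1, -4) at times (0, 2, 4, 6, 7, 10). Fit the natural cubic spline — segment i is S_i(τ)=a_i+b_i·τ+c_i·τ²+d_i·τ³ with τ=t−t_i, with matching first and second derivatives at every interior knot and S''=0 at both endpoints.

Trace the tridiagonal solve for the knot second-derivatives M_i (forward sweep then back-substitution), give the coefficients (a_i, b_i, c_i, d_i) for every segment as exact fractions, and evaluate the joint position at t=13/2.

Δ: Δ0=-2, Δ1=3, Δ2=1/2, Δ3=-1, Δ4=-5/3
row 1: diag=8, rhs=30; c'=1/4, d'=15/4
row 2: denom=8−2·1/4=15/2; d'=(-15−2·15/4)/(15/2)=-3
row 3: denom=6−2·4/15=82/15; d'=(-9−2·-3)/(82/15)=-45/82
row 4: denom=8−1·15/82=641/82; d'=(-4−1·-45/82)/(641/82)=-283/641
back: M4=-283/641
back: M3=-45/82−15/82·-283/641=-300/641
back: M2=-3−4/15·-300/641=-1843/641
back: M1=15/4−1/4·-1843/641=5729/1282
M: M0=0, M1=5729/1282, M2=-1843/641, M3=-300/641, M4=-283/641, M5=0
seg 0: a=-1, c=M0/2=0, d=(M1−M0)/(6·2)=5729/15384, b=Δ0−h0·(2M0+M1)/6=-13421/3846
seg 1: a=-5, c=M1/2=5729/2564, d=(M2−M1)/(6·2)=-9415/15384, b=Δ1−h1·(2M1+M2)/6=1883/1923
seg 2: a=1, c=M2/2=-1843/1282, d=(M3−M2)/(6·2)=1543/7692, b=Δ2−h2·(2M2+M3)/6=9895/3846
seg 3: a=2, c=M3/2=-150/641, d=(M4−M3)/(6·1)=17/3846, b=Δ3−h3·(2M3+M4)/6=-2963/3846
seg 4: a=1, c=M4/2=-283/1282, d=(M5−M4)/(6·3)=283/11538, b=Δ4−h4·(2M4+M5)/6=-2356/1923
t_q=13/2 → seg 3, τ=1/2; S=2+-2963/3846·τ+-150/641·τ²+17/3846·τ³=15967/10256

  seg 0: a=-1 b=-13421/3846 c=0 d=5729/15384
  seg 1: a=-5 b=1883/1923 c=5729/2564 d=-9415/15384
  seg 2: a=1 b=9895/3846 c=-1843/1282 d=1543/7692
  seg 3: a=2 b=-2963/3846 c=-150/641 d=17/3846
  seg 4: a=1 b=-2356/1923 c=-283/1282 d=283/11538
S(13/2) = 15967/10256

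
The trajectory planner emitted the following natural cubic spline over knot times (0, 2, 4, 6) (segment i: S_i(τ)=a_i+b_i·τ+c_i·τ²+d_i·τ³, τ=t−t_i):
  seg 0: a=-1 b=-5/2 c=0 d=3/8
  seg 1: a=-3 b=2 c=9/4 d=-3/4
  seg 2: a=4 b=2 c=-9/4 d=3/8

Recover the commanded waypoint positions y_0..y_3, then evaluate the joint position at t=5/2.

y_0 = S_0(0) = a_0 = -1
y_1 = S_1(0) = a_1 = -3
y_2 = S_2(0) = a_2 = 4
y_3 = S_2(2) = 2
t_q=5/2 is in segment 1 (τ=1/2); S_1(τ)=-49/32

y_0=-1 y_1=-3 y_2=4 y_3=2
S(5/2) = -49/32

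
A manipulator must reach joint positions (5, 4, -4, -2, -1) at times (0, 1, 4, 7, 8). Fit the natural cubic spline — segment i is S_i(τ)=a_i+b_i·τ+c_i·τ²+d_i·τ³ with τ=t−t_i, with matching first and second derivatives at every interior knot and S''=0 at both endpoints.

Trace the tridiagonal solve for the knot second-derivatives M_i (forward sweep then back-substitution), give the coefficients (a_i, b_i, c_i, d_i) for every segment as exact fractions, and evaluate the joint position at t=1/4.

  seg 0: a=5 b=-67/104 c=0 d=-37/104
  seg 1: a=4 b=-89/52 c=-111/104 d=701/2808
  seg 2: a=-4 b=-11/8 c=46/39 d=-467/2808
  seg 3: a=-2 b=63/52 c=-33/104 d=11/104
S(1/4) = 32171/6656

Δ: Δ0=-1, Δ1=-8/3, Δ2=2/3, Δ3=1
row 1: diag=8, rhs=-10; c'=3/8, d'=-5/4
row 2: denom=12−3·3/8=87/8; d'=(20−3·-5/4)/(87/8)=190/87
row 3: denom=8−3·8/29=208/29; d'=(2−3·190/87)/(208/29)=-33/52
back: M3=-33/52
back: M2=190/87−8/29·-33/52=92/39
back: M1=-5/4−3/8·92/39=-111/52
M: M0=0, M1=-111/52, M2=92/39, M3=-33/52, M4=0
seg 0: a=5, c=M0/2=0, d=(M1−M0)/(6·1)=-37/104, b=Δ0−h0·(2M0+M1)/6=-67/104
seg 1: a=4, c=M1/2=-111/104, d=(M2−M1)/(6·3)=701/2808, b=Δ1−h1·(2M1+M2)/6=-89/52
seg 2: a=-4, c=M2/2=46/39, d=(M3−M2)/(6·3)=-467/2808, b=Δ2−h2·(2M2+M3)/6=-11/8
seg 3: a=-2, c=M3/2=-33/104, d=(M4−M3)/(6·1)=11/104, b=Δ3−h3·(2M3+M4)/6=63/52
t_q=1/4 → seg 0, τ=1/4; S=5+-67/104·τ+0·τ²+-37/104·τ³=32171/6656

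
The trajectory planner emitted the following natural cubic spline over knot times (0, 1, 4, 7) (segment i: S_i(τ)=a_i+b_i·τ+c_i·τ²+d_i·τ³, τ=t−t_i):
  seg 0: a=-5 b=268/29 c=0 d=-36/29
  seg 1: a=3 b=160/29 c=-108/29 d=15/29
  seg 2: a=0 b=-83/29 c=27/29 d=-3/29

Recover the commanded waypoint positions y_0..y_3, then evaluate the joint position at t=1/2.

y_0 = S_0(0) = a_0 = -5
y_1 = S_1(0) = a_1 = 3
y_2 = S_2(0) = a_2 = 0
y_3 = S_2(3) = -3
t_q=1/2 is in segment 0 (τ=1/2); S_0(τ)=-31/58

y_0=-5 y_1=3 y_2=0 y_3=-3
S(1/2) = -31/58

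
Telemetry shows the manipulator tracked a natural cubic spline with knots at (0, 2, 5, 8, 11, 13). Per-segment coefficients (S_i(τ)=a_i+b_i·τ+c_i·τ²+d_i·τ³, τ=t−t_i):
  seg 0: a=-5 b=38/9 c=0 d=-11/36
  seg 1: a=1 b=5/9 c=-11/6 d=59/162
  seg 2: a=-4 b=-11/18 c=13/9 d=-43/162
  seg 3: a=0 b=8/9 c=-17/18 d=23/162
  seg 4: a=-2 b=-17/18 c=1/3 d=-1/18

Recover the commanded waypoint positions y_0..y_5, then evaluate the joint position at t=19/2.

y_0=-5 y_1=1 y_2=-4 y_3=0 y_4=-2 y_5=-3
S(19/2) = -5/16

y_0 = S_0(0) = a_0 = -5
y_1 = S_1(0) = a_1 = 1
y_2 = S_2(0) = a_2 = -4
y_3 = S_3(0) = a_3 = 0
y_4 = S_4(0) = a_4 = -2
y_5 = S_4(2) = -3
t_q=19/2 is in segment 3 (τ=3/2); S_3(τ)=-5/16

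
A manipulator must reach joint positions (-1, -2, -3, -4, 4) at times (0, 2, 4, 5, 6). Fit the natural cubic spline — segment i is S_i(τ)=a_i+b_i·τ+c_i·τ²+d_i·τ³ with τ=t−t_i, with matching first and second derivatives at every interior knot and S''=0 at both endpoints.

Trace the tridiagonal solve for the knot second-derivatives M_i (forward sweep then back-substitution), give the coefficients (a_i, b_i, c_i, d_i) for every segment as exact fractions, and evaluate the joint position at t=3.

  seg 0: a=-1 b=-16/21 c=0 d=11/168
  seg 1: a=-2 b=1/42 c=11/28 d=-55/168
  seg 2: a=-3 b=-7/3 c=-11/7 d=61/21
  seg 3: a=-4 b=68/21 c=50/7 d=-50/21
S(3) = -107/56

Δ: Δ0=-1/2, Δ1=-1/2, Δ2=-1, Δ3=8
row 1: diag=8, rhs=0; c'=1/4, d'=0
row 2: denom=6−2·1/4=11/2; d'=(-3−2·0)/(11/2)=-6/11
row 3: denom=4−1·2/11=42/11; d'=(54−1·-6/11)/(42/11)=100/7
back: M3=100/7
back: M2=-6/11−2/11·100/7=-22/7
back: M1=0−1/4·-22/7=11/14
M: M0=0, M1=11/14, M2=-22/7, M3=100/7, M4=0
seg 0: a=-1, c=M0/2=0, d=(M1−M0)/(6·2)=11/168, b=Δ0−h0·(2M0+M1)/6=-16/21
seg 1: a=-2, c=M1/2=11/28, d=(M2−M1)/(6·2)=-55/168, b=Δ1−h1·(2M1+M2)/6=1/42
seg 2: a=-3, c=M2/2=-11/7, d=(M3−M2)/(6·1)=61/21, b=Δ2−h2·(2M2+M3)/6=-7/3
seg 3: a=-4, c=M3/2=50/7, d=(M4−M3)/(6·1)=-50/21, b=Δ3−h3·(2M3+M4)/6=68/21
t_q=3 → seg 1, τ=1; S=-2+1/42·τ+11/28·τ²+-55/168·τ³=-107/56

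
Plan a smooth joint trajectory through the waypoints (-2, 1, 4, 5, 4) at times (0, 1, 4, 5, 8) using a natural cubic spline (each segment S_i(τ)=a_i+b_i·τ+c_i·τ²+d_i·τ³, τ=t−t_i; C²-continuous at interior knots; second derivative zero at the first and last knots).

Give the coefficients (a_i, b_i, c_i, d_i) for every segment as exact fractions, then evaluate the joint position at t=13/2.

Δ: Δ0=3, Δ1=1, Δ2=1, Δ3=-1/3
row 1: diag=8, rhs=-12; c'=3/8, d'=-3/2
row 2: denom=8−3·3/8=55/8; d'=(0−3·-3/2)/(55/8)=36/55
row 3: denom=8−1·8/55=432/55; d'=(-8−1·36/55)/(432/55)=-119/108
back: M3=-119/108
back: M2=36/55−8/55·-119/108=22/27
back: M1=-3/2−3/8·22/27=-65/36
M: M0=0, M1=-65/36, M2=22/27, M3=-119/108, M4=0
seg 0: a=-2, c=M0/2=0, d=(M1−M0)/(6·1)=-65/216, b=Δ0−h0·(2M0+M1)/6=713/216
seg 1: a=1, c=M1/2=-65/72, d=(M2−M1)/(6·3)=283/1944, b=Δ1−h1·(2M1+M2)/6=259/108
seg 2: a=4, c=M2/2=11/27, d=(M3−M2)/(6·1)=-23/72, b=Δ2−h2·(2M2+M3)/6=197/216
seg 3: a=5, c=M3/2=-119/216, d=(M4−M3)/(6·3)=119/1944, b=Δ3−h3·(2M3+M4)/6=83/108
t_q=13/2 → seg 3, τ=3/2; S=5+83/108·τ+-119/216·τ²+119/1944·τ³=983/192

  seg 0: a=-2 b=713/216 c=0 d=-65/216
  seg 1: a=1 b=259/108 c=-65/72 d=283/1944
  seg 2: a=4 b=197/216 c=11/27 d=-23/72
  seg 3: a=5 b=83/108 c=-119/216 d=119/1944
S(13/2) = 983/192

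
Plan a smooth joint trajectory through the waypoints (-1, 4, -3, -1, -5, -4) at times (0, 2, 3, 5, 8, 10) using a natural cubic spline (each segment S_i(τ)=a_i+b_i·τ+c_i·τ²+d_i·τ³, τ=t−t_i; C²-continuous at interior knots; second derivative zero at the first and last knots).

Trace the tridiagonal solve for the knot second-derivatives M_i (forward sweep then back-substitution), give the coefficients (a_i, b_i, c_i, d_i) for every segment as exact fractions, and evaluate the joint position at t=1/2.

Δ: Δ0=5/2, Δ1=-7, Δ2=1, Δ3=-4/3, Δ4=1/2
row 1: diag=6, rhs=-57; c'=1/6, d'=-19/2
row 2: denom=6−1·1/6=35/6; d'=(48−1·-19/2)/(35/6)=69/7
row 3: denom=10−2·12/35=326/35; d'=(-14−2·69/7)/(326/35)=-590/163
row 4: denom=10−3·105/326=2945/326; d'=(11−3·-590/163)/(2945/326)=7126/2945
back: M4=7126/2945
back: M3=-590/163−105/326·7126/2945=-2591/589
back: M2=69/7−12/35·-2591/589=33471/2945
back: M1=-19/2−1/6·33471/2945=-33556/2945
M: M0=0, M1=-33556/2945, M2=33471/2945, M3=-2591/589, M4=7126/2945, M5=0
seg 0: a=-1, c=M0/2=0, d=(M1−M0)/(6·2)=-8389/8835, b=Δ0−h0·(2M0+M1)/6=111287/17670
seg 1: a=4, c=M1/2=-16778/2945, d=(M2−M1)/(6·1)=67027/17670, b=Δ1−h1·(2M1+M2)/6=-90049/17670
seg 2: a=-3, c=M2/2=33471/5890, d=(M3−M2)/(6·2)=-23213/17670, b=Δ2−h2·(2M2+M3)/6=-45152/8835
seg 3: a=-1, c=M3/2=-2591/1178, d=(M4−M3)/(6·3)=20081/53010, b=Δ3−h3·(2M3+M4)/6=16396/8835
seg 4: a=-5, c=M4/2=3563/2945, d=(M5−M4)/(6·2)=-3563/17670, b=Δ4−h4·(2M4+M5)/6=-19669/17670
t_q=1/2 → seg 0, τ=1/2; S=-1+111287/17670·τ+0·τ²+-8389/8835·τ³=9567/4712

  seg 0: a=-1 b=111287/17670 c=0 d=-8389/8835
  seg 1: a=4 b=-90049/17670 c=-16778/2945 d=67027/17670
  seg 2: a=-3 b=-45152/8835 c=33471/5890 d=-23213/17670
  seg 3: a=-1 b=16396/8835 c=-2591/1178 d=20081/53010
  seg 4: a=-5 b=-19669/17670 c=3563/2945 d=-3563/17670
S(1/2) = 9567/4712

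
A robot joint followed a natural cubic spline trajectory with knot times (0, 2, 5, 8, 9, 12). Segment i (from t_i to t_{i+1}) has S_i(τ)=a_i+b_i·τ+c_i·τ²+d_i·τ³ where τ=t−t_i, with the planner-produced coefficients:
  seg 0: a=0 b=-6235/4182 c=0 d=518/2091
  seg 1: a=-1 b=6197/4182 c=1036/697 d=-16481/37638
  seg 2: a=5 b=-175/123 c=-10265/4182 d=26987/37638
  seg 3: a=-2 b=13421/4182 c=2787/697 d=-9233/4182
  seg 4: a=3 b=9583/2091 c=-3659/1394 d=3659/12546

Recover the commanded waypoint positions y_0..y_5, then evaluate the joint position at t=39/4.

y_0=0 y_1=-1 y_2=5 y_3=-2 y_4=3 y_5=1
S(39/4) = 453557/89216

y_0 = S_0(0) = a_0 = 0
y_1 = S_1(0) = a_1 = -1
y_2 = S_2(0) = a_2 = 5
y_3 = S_3(0) = a_3 = -2
y_4 = S_4(0) = a_4 = 3
y_5 = S_4(3) = 1
t_q=39/4 is in segment 4 (τ=3/4); S_4(τ)=453557/89216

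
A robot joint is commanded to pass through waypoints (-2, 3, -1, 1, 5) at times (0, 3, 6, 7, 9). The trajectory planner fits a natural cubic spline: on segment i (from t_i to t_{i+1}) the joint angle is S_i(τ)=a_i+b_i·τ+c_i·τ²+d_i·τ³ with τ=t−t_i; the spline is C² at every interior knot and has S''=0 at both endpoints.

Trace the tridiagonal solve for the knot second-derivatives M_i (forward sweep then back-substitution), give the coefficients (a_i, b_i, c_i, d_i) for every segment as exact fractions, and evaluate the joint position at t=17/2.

  seg 0: a=-2 b=1453/510 c=0 d=-67/510
  seg 1: a=3 b=-178/255 c=-201/170 d=11/34
  seg 2: a=-1 b=481/510 c=147/85 d=-343/510
  seg 3: a=1 b=608/255 c=-49/170 d=49/1020
S(17/2) = 2225/544

Δ: Δ0=5/3, Δ1=-4/3, Δ2=2, Δ3=2
row 1: diag=12, rhs=-18; c'=1/4, d'=-3/2
row 2: denom=8−3·1/4=29/4; d'=(20−3·-3/2)/(29/4)=98/29
row 3: denom=6−1·4/29=170/29; d'=(0−1·98/29)/(170/29)=-49/85
back: M3=-49/85
back: M2=98/29−4/29·-49/85=294/85
back: M1=-3/2−1/4·294/85=-201/85
M: M0=0, M1=-201/85, M2=294/85, M3=-49/85, M4=0
seg 0: a=-2, c=M0/2=0, d=(M1−M0)/(6·3)=-67/510, b=Δ0−h0·(2M0+M1)/6=1453/510
seg 1: a=3, c=M1/2=-201/170, d=(M2−M1)/(6·3)=11/34, b=Δ1−h1·(2M1+M2)/6=-178/255
seg 2: a=-1, c=M2/2=147/85, d=(M3−M2)/(6·1)=-343/510, b=Δ2−h2·(2M2+M3)/6=481/510
seg 3: a=1, c=M3/2=-49/170, d=(M4−M3)/(6·2)=49/1020, b=Δ3−h3·(2M3+M4)/6=608/255
t_q=17/2 → seg 3, τ=3/2; S=1+608/255·τ+-49/170·τ²+49/1020·τ³=2225/544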